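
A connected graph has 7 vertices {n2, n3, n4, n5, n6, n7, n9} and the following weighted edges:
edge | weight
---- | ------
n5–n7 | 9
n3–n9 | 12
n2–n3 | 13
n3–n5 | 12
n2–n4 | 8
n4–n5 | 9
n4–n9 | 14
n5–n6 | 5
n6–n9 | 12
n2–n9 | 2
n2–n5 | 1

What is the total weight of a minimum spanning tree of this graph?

Prim, starting at n5.
Step 1: cheapest edge leaving the tree is n2–n5 (1); add n2.
Step 2: cheapest edge leaving the tree is n2–n9 (2); add n9.
Step 3: cheapest edge leaving the tree is n5–n6 (5); add n6.
Step 4: cheapest edge leaving the tree is n2–n4 (8); add n4.
Step 5: cheapest edge leaving the tree is n5–n7 (9); add n7.
Step 6: cheapest edge leaving the tree is n3–n5 (12); add n3.
MST edges: n2–n5, n2–n9, n5–n6, n2–n4, n5–n7, n3–n5; total weight 1+2+5+8+9+12 = 37.

37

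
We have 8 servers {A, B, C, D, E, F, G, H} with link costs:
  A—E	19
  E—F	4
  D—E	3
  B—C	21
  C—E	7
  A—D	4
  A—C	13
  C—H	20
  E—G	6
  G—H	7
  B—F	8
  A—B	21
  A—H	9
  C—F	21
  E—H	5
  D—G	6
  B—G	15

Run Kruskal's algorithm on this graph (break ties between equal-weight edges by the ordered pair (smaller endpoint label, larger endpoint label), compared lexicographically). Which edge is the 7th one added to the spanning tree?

B-F

Kruskal: consider edges lightest-first.
D—E (3): add — endpoints in different components.
A—D (4): add — endpoints in different components.
E—F (4): add — endpoints in different components.
E—H (5): add — endpoints in different components.
D—G (6): add — endpoints in different components.
E—G (6): skip — E and G already connected.
C—E (7): add — endpoints in different components.
G—H (7): skip — G and H already connected.
B—F (8): add — endpoints in different components.
The 7th edge added is B—F.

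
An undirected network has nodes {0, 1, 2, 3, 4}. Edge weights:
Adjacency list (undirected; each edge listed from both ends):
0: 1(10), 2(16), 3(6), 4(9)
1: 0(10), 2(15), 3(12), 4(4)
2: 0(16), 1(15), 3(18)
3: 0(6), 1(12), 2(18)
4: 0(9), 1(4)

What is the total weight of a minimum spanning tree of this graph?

Kruskal: consider edges lightest-first.
1-4 (4): add — endpoints in different components.
0-3 (6): add — endpoints in different components.
0-4 (9): add — endpoints in different components.
0-1 (10): skip — 0 and 1 already connected.
1-3 (12): skip — 1 and 3 already connected.
1-2 (15): add — endpoints in different components.
MST edges: 1-4, 0-3, 0-4, 1-2; total weight 4+6+9+15 = 34.

34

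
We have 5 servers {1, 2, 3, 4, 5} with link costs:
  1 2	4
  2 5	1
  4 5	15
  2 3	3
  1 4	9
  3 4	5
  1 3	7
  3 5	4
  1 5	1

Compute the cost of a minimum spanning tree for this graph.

10

Prim, starting at 3.
Step 1: frontier [2 3 3, 3 5 4, 3 4 5, 1 3 7] → take 2 3 (3); add 2.
Step 2: frontier [2 5 1, 1 2 4, 3 5 4, 3 4 5, 1 3 7] → take 2 5 (1); add 5.
Step 3: frontier [1 2 4, 3 4 5, 1 3 7, 1 5 1, 4 5 15] → take 1 5 (1); add 1.
Step 4: frontier [1 4 9, 3 4 5, 4 5 15] → take 3 4 (5); add 4.
MST edges: 2 3, 2 5, 1 5, 3 4; total weight 3+1+1+5 = 10.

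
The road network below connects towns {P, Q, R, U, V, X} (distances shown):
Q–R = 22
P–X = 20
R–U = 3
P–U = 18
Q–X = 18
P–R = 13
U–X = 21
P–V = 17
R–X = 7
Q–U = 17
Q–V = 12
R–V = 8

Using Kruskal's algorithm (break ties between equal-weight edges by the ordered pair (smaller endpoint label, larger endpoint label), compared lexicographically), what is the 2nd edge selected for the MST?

R-X

Kruskal's algorithm — process edges by increasing weight (ties by edge label):
R–U (3): add. Components now {R,U} {X} {Q} {V} {P}
R–X (7): add. Components now {R,U,X} {Q} {V} {P}
R–V (8): add. Components now {R,U,V,X} {Q} {P}
Q–V (12): add. Components now {Q,R,U,V,X} {P}
P–R (13): add. Components now {P,Q,R,U,V,X}
The 2nd edge added is R–X.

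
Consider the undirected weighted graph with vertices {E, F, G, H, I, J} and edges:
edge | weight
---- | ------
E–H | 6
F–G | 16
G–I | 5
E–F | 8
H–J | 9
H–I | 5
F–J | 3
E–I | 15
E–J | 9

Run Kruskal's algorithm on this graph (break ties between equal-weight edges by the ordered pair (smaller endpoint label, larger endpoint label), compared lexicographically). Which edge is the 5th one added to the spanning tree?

Sort edges by weight, then run Kruskal:
F–J (3): add. Components now {E} {F,J} {G} {H} {I}
G–I (5): add. Components now {E} {F,J} {G,I} {H}
H–I (5): add. Components now {E} {F,J} {G,H,I}
E–H (6): add. Components now {E,G,H,I} {F,J}
E–F (8): add. Components now {E,F,G,H,I,J}
The 5th edge added is E–F.

E-F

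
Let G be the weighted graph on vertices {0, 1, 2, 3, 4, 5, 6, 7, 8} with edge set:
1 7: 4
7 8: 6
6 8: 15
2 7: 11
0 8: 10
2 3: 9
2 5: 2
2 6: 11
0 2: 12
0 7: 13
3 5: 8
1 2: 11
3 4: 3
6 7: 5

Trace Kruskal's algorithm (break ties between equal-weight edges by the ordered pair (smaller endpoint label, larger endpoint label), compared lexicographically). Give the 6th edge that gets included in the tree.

3-5

Kruskal: consider edges lightest-first.
2 5 (2): add — endpoints in different components.
3 4 (3): add — endpoints in different components.
1 7 (4): add — endpoints in different components.
6 7 (5): add — endpoints in different components.
7 8 (6): add — endpoints in different components.
3 5 (8): add — endpoints in different components.
2 3 (9): skip — 2 and 3 already connected.
0 8 (10): add — endpoints in different components.
1 2 (11): add — endpoints in different components.
The 6th edge added is 3 5.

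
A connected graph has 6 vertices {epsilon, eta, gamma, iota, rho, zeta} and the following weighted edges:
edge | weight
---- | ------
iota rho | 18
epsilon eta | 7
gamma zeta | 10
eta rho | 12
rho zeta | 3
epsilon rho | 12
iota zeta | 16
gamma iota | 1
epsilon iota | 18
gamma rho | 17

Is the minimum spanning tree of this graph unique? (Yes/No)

No

Kruskal: consider edges lightest-first.
gamma iota (1): add — endpoints in different components.
rho zeta (3): add — endpoints in different components.
epsilon eta (7): add — endpoints in different components.
gamma zeta (10): add — endpoints in different components.
epsilon rho (12): add — endpoints in different components.
Non-tree edge eta rho has weight 12, equal to the heaviest edge on its tree cycle — swapping gives another MST of the same weight. Not unique.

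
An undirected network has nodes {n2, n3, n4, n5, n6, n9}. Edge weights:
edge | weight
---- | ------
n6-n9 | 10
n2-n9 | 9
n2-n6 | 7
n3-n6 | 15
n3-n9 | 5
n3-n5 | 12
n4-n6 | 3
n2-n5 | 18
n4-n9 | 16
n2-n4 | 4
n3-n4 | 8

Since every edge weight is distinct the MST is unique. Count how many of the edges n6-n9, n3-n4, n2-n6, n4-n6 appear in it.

Kruskal's algorithm — process edges by increasing weight (ties by edge label):
n4-n6 (3): add — endpoints in different components.
n2-n4 (4): add — endpoints in different components.
n3-n9 (5): add — endpoints in different components.
n2-n6 (7): skip — n6 and n2 already connected.
n3-n4 (8): add — endpoints in different components.
n2-n9 (9): skip — n2 and n9 already connected.
n6-n9 (10): skip — n6 and n9 already connected.
n3-n5 (12): add — endpoints in different components.
MST edge set: {n4-n6, n2-n4, n3-n9, n3-n4, n3-n5}.
Of the listed edges, {n3-n4, n4-n6} are in the MST → 2.

2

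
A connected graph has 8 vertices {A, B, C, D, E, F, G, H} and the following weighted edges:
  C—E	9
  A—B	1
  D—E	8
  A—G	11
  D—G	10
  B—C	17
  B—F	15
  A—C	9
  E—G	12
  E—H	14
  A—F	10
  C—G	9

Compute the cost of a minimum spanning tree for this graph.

60

Kruskal: consider edges lightest-first.
A—B (1): add — endpoints in different components.
D—E (8): add — endpoints in different components.
A—C (9): add — endpoints in different components.
C—E (9): add — endpoints in different components.
C—G (9): add — endpoints in different components.
A—F (10): add — endpoints in different components.
D—G (10): skip — D and G already connected.
A—G (11): skip — A and G already connected.
E—G (12): skip — E and G already connected.
E—H (14): add — endpoints in different components.
MST edges: A—B, D—E, A—C, C—E, C—G, A—F, E—H; total weight 1+8+9+9+9+10+14 = 60.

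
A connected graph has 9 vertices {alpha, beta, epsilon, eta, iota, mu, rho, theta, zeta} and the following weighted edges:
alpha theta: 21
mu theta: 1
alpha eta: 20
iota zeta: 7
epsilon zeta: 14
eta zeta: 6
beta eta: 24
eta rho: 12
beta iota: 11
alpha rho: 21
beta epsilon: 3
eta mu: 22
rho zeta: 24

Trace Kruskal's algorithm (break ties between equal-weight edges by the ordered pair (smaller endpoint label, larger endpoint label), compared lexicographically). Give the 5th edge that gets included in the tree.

Kruskal's algorithm — process edges by increasing weight (ties by edge label):
mu theta (1): add — endpoints in different components.
beta epsilon (3): add — endpoints in different components.
eta zeta (6): add — endpoints in different components.
iota zeta (7): add — endpoints in different components.
beta iota (11): add — endpoints in different components.
eta rho (12): add — endpoints in different components.
epsilon zeta (14): skip — epsilon and zeta already connected.
alpha eta (20): add — endpoints in different components.
alpha rho (21): skip — alpha and rho already connected.
alpha theta (21): add — endpoints in different components.
The 5th edge added is beta iota.

beta-iota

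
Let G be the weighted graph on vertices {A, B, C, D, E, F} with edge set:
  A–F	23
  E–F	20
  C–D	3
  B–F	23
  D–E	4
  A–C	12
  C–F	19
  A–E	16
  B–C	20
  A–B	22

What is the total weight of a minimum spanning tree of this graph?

Kruskal: consider edges lightest-first.
C–D (3): add. Components now {A} {B} {C,D} {E} {F}
D–E (4): add. Components now {A} {B} {C,D,E} {F}
A–C (12): add. Components now {A,C,D,E} {B} {F}
A–E (16): skip — A and E already connected.
C–F (19): add. Components now {A,C,D,E,F} {B}
B–C (20): add. Components now {A,B,C,D,E,F}
MST edges: C–D, D–E, A–C, C–F, B–C; total weight 3+4+12+19+20 = 58.

58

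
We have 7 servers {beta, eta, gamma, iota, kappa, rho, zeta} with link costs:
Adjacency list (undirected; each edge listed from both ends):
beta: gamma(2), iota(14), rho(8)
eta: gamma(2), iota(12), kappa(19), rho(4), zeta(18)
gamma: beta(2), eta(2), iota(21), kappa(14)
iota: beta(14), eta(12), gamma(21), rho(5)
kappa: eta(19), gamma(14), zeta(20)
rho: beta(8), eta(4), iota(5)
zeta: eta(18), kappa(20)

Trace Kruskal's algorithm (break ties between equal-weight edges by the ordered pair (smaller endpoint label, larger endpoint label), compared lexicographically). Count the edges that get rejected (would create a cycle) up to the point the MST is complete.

Sort edges by weight, then run Kruskal:
beta gamma (2): add. Components now {kappa} {iota} {eta} {rho} {beta,gamma} {zeta}
eta gamma (2): add. Components now {kappa} {iota} {beta,eta,gamma} {rho} {zeta}
eta rho (4): add. Components now {kappa} {iota} {beta,eta,gamma,rho} {zeta}
iota rho (5): add. Components now {kappa} {beta,eta,gamma,iota,rho} {zeta}
beta rho (8): skip — rho and beta already connected.
eta iota (12): skip — iota and eta already connected.
beta iota (14): skip — iota and beta already connected.
gamma kappa (14): add. Components now {beta,eta,gamma,iota,kappa,rho} {zeta}
eta zeta (18): add. Components now {beta,eta,gamma,iota,kappa,rho,zeta}
Edges rejected before the tree was complete: 3.

3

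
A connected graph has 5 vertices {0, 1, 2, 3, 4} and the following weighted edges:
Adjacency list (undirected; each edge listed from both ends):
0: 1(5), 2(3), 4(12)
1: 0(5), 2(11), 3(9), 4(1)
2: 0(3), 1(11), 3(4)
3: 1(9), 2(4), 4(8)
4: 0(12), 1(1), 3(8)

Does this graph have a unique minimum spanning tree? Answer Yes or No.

Sort edges by weight, then run Kruskal:
1-4 (1): add — endpoints in different components.
0-2 (3): add — endpoints in different components.
2-3 (4): add — endpoints in different components.
0-1 (5): add — endpoints in different components.
Every non-tree edge has weight strictly greater than the heaviest edge on the tree path between its endpoints, so the MST is unique.

Yes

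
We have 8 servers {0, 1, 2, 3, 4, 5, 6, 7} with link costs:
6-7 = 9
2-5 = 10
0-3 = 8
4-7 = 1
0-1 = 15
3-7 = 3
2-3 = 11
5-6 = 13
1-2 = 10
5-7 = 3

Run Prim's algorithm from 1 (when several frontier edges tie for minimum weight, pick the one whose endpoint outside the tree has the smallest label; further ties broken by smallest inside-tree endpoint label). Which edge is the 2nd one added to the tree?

2-5

Prim's algorithm from 1:
Step 1: frontier [1-2 10, 0-1 15] → take 1-2 (10); add 2.
Step 2: frontier [0-1 15, 2-5 10, 2-3 11] → take 2-5 (10); add 5.
Step 3: frontier [0-1 15, 2-3 11, 5-7 3, 5-6 13] → take 5-7 (3); add 7.
Step 4: frontier [0-1 15, 2-3 11, 5-6 13, 4-7 1, 3-7 3, 6-7 9] → take 4-7 (1); add 4.
Step 5: frontier [0-1 15, 2-3 11, 5-6 13, 3-7 3, 6-7 9] → take 3-7 (3); add 3.
Step 6: frontier [0-1 15, 0-3 8, 5-6 13, 6-7 9] → take 0-3 (8); add 0.
Step 7: frontier [5-6 13, 6-7 9] → take 6-7 (9); add 6.
The 2nd edge added is 2-5.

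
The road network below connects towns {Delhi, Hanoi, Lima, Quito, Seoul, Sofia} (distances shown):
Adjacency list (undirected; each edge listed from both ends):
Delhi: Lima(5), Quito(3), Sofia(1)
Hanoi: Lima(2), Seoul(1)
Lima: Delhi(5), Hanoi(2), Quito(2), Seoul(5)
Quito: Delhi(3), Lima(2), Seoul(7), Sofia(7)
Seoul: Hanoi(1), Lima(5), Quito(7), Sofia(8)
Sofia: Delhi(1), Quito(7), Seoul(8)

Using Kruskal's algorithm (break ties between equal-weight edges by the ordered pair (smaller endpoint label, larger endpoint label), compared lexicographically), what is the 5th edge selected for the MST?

Delhi-Quito

Kruskal's algorithm — process edges by increasing weight (ties by edge label):
Delhi–Sofia (1): add. Components now {Lima} {Delhi,Sofia} {Hanoi} {Seoul} {Quito}
Hanoi–Seoul (1): add. Components now {Lima} {Delhi,Sofia} {Hanoi,Seoul} {Quito}
Hanoi–Lima (2): add. Components now {Hanoi,Lima,Seoul} {Delhi,Sofia} {Quito}
Lima–Quito (2): add. Components now {Hanoi,Lima,Quito,Seoul} {Delhi,Sofia}
Delhi–Quito (3): add. Components now {Delhi,Hanoi,Lima,Quito,Seoul,Sofia}
The 5th edge added is Delhi–Quito.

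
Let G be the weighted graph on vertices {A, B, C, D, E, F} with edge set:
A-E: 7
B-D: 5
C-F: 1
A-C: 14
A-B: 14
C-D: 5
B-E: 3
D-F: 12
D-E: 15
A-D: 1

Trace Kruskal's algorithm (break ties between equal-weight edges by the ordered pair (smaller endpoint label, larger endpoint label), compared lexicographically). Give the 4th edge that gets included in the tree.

Kruskal: consider edges lightest-first.
A-D (1): add. Components now {A,D} {B} {C} {E} {F}
C-F (1): add. Components now {A,D} {B} {C,F} {E}
B-E (3): add. Components now {A,D} {B,E} {C,F}
B-D (5): add. Components now {A,B,D,E} {C,F}
C-D (5): add. Components now {A,B,C,D,E,F}
The 4th edge added is B-D.

B-D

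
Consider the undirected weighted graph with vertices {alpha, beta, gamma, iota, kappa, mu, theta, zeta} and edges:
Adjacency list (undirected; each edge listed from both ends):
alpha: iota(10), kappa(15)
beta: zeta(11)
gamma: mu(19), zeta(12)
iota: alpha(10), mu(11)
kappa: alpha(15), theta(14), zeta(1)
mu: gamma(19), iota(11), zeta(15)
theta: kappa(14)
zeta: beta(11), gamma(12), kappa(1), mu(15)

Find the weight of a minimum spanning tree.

Grow the tree from beta using Prim:
Step 1: frontier [beta-zeta 11] → take beta-zeta (11); add zeta.
Step 2: frontier [kappa-zeta 1, gamma-zeta 12, mu-zeta 15] → take kappa-zeta (1); add kappa.
Step 3: frontier [kappa-theta 14, alpha-kappa 15, gamma-zeta 12, mu-zeta 15] → take gamma-zeta (12); add gamma.
Step 4: frontier [gamma-mu 19, kappa-theta 14, alpha-kappa 15, mu-zeta 15] → take kappa-theta (14); add theta.
Step 5: frontier [gamma-mu 19, alpha-kappa 15, mu-zeta 15] → take alpha-kappa (15); add alpha.
Step 6: frontier [alpha-iota 10, gamma-mu 19, mu-zeta 15] → take alpha-iota (10); add iota.
Step 7: frontier [gamma-mu 19, iota-mu 11, mu-zeta 15] → take iota-mu (11); add mu.
MST edges: beta-zeta, kappa-zeta, gamma-zeta, kappa-theta, alpha-kappa, alpha-iota, iota-mu; total weight 11+1+12+14+15+10+11 = 74.

74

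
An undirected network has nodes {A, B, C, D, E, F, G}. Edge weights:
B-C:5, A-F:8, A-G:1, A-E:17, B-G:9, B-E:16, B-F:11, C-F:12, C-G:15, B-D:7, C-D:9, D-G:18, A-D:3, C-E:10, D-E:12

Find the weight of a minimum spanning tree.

34

Kruskal's algorithm — process edges by increasing weight (ties by edge label):
A-G (1): add — endpoints in different components.
A-D (3): add — endpoints in different components.
B-C (5): add — endpoints in different components.
B-D (7): add — endpoints in different components.
A-F (8): add — endpoints in different components.
B-G (9): skip — B and G already connected.
C-D (9): skip — C and D already connected.
C-E (10): add — endpoints in different components.
MST edges: A-G, A-D, B-C, B-D, A-F, C-E; total weight 1+3+5+7+8+10 = 34.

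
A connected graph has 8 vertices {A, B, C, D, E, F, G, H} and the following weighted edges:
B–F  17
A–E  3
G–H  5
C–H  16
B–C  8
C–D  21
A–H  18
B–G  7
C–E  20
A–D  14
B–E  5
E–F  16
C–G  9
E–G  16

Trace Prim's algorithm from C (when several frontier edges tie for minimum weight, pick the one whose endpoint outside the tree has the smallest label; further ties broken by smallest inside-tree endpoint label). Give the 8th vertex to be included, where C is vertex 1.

F

Prim, starting at C.
Step 1: cheapest edge leaving the tree is B–C (8); add B.
Step 2: cheapest edge leaving the tree is B–E (5); add E.
Step 3: cheapest edge leaving the tree is A–E (3); add A.
Step 4: cheapest edge leaving the tree is B–G (7); add G.
Step 5: cheapest edge leaving the tree is G–H (5); add H.
Step 6: cheapest edge leaving the tree is A–D (14); add D.
Step 7: cheapest edge leaving the tree is E–F (16); add F.
Vertex order: C, B, E, A, G, H, D, F. The 8th vertex is F.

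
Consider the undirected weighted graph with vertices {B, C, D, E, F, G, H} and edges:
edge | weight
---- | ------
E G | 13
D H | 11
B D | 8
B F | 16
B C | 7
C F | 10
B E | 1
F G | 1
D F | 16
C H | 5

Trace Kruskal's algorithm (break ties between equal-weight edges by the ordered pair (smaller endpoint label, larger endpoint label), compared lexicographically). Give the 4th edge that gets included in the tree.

B-C

Sort edges by weight, then run Kruskal:
B E (1): add — endpoints in different components.
F G (1): add — endpoints in different components.
C H (5): add — endpoints in different components.
B C (7): add — endpoints in different components.
B D (8): add — endpoints in different components.
C F (10): add — endpoints in different components.
The 4th edge added is B C.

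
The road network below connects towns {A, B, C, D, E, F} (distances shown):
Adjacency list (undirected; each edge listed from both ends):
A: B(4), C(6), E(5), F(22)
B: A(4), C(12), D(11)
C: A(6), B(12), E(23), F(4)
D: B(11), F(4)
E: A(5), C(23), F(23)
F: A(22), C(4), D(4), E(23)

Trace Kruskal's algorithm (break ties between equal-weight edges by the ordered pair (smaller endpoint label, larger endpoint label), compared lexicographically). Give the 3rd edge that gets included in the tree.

D-F

Sort edges by weight, then run Kruskal:
A-B (4): add — endpoints in different components.
C-F (4): add — endpoints in different components.
D-F (4): add — endpoints in different components.
A-E (5): add — endpoints in different components.
A-C (6): add — endpoints in different components.
The 3rd edge added is D-F.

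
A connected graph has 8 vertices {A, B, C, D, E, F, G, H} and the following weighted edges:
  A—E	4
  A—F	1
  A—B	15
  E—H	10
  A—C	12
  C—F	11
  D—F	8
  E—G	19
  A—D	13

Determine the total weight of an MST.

68

Prim, starting at G.
Step 1: cheapest edge leaving the tree is E—G (19); add E.
Step 2: cheapest edge leaving the tree is A—E (4); add A.
Step 3: cheapest edge leaving the tree is A—F (1); add F.
Step 4: cheapest edge leaving the tree is D—F (8); add D.
Step 5: cheapest edge leaving the tree is E—H (10); add H.
Step 6: cheapest edge leaving the tree is C—F (11); add C.
Step 7: cheapest edge leaving the tree is A—B (15); add B.
MST edges: E—G, A—E, A—F, D—F, E—H, C—F, A—B; total weight 19+4+1+8+10+11+15 = 68.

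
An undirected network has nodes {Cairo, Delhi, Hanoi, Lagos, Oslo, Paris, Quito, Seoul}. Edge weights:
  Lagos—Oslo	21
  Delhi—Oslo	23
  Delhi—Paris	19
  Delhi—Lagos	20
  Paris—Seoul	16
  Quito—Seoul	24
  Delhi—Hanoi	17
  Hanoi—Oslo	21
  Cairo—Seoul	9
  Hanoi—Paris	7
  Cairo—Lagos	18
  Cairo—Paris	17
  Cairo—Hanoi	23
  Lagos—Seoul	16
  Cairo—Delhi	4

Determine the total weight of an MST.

97

Kruskal's algorithm — process edges by increasing weight (ties by edge label):
Cairo—Delhi (4): add — endpoints in different components.
Hanoi—Paris (7): add — endpoints in different components.
Cairo—Seoul (9): add — endpoints in different components.
Lagos—Seoul (16): add — endpoints in different components.
Paris—Seoul (16): add — endpoints in different components.
Cairo—Paris (17): skip — Cairo and Paris already connected.
Delhi—Hanoi (17): skip — Hanoi and Delhi already connected.
Cairo—Lagos (18): skip — Cairo and Lagos already connected.
Delhi—Paris (19): skip — Paris and Delhi already connected.
Delhi—Lagos (20): skip — Lagos and Delhi already connected.
Hanoi—Oslo (21): add — endpoints in different components.
Lagos—Oslo (21): skip — Oslo and Lagos already connected.
Cairo—Hanoi (23): skip — Hanoi and Cairo already connected.
Delhi—Oslo (23): skip — Oslo and Delhi already connected.
Quito—Seoul (24): add — endpoints in different components.
MST edges: Cairo—Delhi, Hanoi—Paris, Cairo—Seoul, Lagos—Seoul, Paris—Seoul, Hanoi—Oslo, Quito—Seoul; total weight 4+7+9+16+16+21+24 = 97.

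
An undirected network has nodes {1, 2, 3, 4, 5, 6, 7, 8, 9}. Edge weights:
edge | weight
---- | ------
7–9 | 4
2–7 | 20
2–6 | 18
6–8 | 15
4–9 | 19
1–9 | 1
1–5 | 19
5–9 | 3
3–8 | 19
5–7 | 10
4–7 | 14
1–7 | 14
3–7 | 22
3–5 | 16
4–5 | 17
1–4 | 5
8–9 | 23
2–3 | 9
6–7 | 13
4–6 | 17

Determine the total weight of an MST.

Prim's algorithm from 9:
Step 1: cheapest edge leaving the tree is 1–9 (1); add 1.
Step 2: cheapest edge leaving the tree is 5–9 (3); add 5.
Step 3: cheapest edge leaving the tree is 7–9 (4); add 7.
Step 4: cheapest edge leaving the tree is 1–4 (5); add 4.
Step 5: cheapest edge leaving the tree is 6–7 (13); add 6.
Step 6: cheapest edge leaving the tree is 6–8 (15); add 8.
Step 7: cheapest edge leaving the tree is 3–5 (16); add 3.
Step 8: cheapest edge leaving the tree is 2–3 (9); add 2.
MST edges: 1–9, 5–9, 7–9, 1–4, 6–7, 6–8, 3–5, 2–3; total weight 1+3+4+5+13+15+16+9 = 66.

66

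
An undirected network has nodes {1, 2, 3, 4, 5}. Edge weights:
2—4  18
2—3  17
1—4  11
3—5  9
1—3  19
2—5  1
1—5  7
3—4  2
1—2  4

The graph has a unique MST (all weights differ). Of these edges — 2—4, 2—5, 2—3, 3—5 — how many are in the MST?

Sort edges by weight, then run Kruskal:
2—5 (1): add — endpoints in different components.
3—4 (2): add — endpoints in different components.
1—2 (4): add — endpoints in different components.
1—5 (7): skip — 1 and 5 already connected.
3—5 (9): add — endpoints in different components.
MST edge set: {2—5, 3—4, 1—2, 3—5}.
Of the listed edges, {2—5, 3—5} are in the MST → 2.

2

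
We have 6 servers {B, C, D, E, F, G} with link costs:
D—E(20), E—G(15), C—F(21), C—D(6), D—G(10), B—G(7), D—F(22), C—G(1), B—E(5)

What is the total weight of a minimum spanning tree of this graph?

40

Prim's algorithm from B:
Step 1: cheapest edge leaving the tree is B—E (5); add E.
Step 2: cheapest edge leaving the tree is B—G (7); add G.
Step 3: cheapest edge leaving the tree is C—G (1); add C.
Step 4: cheapest edge leaving the tree is C—D (6); add D.
Step 5: cheapest edge leaving the tree is C—F (21); add F.
MST edges: B—E, B—G, C—G, C—D, C—F; total weight 5+7+1+6+21 = 40.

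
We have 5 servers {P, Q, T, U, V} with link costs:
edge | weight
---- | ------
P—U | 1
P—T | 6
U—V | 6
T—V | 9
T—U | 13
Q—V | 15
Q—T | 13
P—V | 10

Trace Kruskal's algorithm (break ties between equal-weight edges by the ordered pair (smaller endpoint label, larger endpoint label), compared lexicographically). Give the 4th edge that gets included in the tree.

Q-T

Sort edges by weight, then run Kruskal:
P—U (1): add — endpoints in different components.
P—T (6): add — endpoints in different components.
U—V (6): add — endpoints in different components.
T—V (9): skip — T and V already connected.
P—V (10): skip — V and P already connected.
Q—T (13): add — endpoints in different components.
The 4th edge added is Q—T.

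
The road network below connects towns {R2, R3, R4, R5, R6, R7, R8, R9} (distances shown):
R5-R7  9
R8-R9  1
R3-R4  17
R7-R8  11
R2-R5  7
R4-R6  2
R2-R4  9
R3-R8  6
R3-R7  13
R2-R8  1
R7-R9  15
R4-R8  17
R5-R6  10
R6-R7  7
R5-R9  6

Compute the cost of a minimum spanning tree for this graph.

32

Prim's algorithm from R8:
Step 1: cheapest edge leaving the tree is R2-R8 (1); add R2.
Step 2: cheapest edge leaving the tree is R8-R9 (1); add R9.
Step 3: cheapest edge leaving the tree is R3-R8 (6); add R3.
Step 4: cheapest edge leaving the tree is R5-R9 (6); add R5.
Step 5: cheapest edge leaving the tree is R2-R4 (9); add R4.
Step 6: cheapest edge leaving the tree is R4-R6 (2); add R6.
Step 7: cheapest edge leaving the tree is R6-R7 (7); add R7.
MST edges: R2-R8, R8-R9, R3-R8, R5-R9, R2-R4, R4-R6, R6-R7; total weight 1+1+6+6+9+2+7 = 32.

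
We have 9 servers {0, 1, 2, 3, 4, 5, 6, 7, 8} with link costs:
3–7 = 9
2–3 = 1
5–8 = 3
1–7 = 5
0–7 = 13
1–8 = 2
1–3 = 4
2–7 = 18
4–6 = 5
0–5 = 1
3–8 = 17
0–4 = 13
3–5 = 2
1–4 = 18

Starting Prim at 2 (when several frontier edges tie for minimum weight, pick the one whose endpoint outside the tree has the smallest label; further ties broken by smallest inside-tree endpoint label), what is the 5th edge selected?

Prim's algorithm from 2:
Step 1: frontier [2–3 1, 2–7 18] → take 2–3 (1); add 3.
Step 2: frontier [2–7 18, 3–5 2, 1–3 4, 3–7 9, 3–8 17] → take 3–5 (2); add 5.
Step 3: frontier [2–7 18, 1–3 4, 3–7 9, 3–8 17, 0–5 1, 5–8 3] → take 0–5 (1); add 0.
Step 4: frontier [0–4 13, 0–7 13, 2–7 18, 1–3 4, 3–7 9, 3–8 17, 5–8 3] → take 5–8 (3); add 8.
Step 5: frontier [0–4 13, 0–7 13, 2–7 18, 1–3 4, 3–7 9, 1–8 2] → take 1–8 (2); add 1.
Step 6: frontier [0–4 13, 0–7 13, 1–7 5, 1–4 18, 2–7 18, 3–7 9] → take 1–7 (5); add 7.
Step 7: frontier [0–4 13, 1–4 18] → take 0–4 (13); add 4.
Step 8: frontier [4–6 5] → take 4–6 (5); add 6.
The 5th edge added is 1–8.

1-8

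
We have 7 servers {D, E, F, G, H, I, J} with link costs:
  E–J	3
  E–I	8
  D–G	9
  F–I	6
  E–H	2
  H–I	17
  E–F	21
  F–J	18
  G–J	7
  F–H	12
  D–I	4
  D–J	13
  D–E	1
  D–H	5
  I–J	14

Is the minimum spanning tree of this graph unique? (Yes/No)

Kruskal: consider edges lightest-first.
D–E (1): add — endpoints in different components.
E–H (2): add — endpoints in different components.
E–J (3): add — endpoints in different components.
D–I (4): add — endpoints in different components.
D–H (5): skip — D and H already connected.
F–I (6): add — endpoints in different components.
G–J (7): add — endpoints in different components.
Every non-tree edge has weight strictly greater than the heaviest edge on the tree path between its endpoints, so the MST is unique.

Yes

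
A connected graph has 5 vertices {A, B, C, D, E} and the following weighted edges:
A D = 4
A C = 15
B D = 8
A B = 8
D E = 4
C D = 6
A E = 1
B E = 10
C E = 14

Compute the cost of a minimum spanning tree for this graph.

19

Prim, starting at A.
Step 1: cheapest edge leaving the tree is A E (1); add E.
Step 2: cheapest edge leaving the tree is A D (4); add D.
Step 3: cheapest edge leaving the tree is C D (6); add C.
Step 4: cheapest edge leaving the tree is A B (8); add B.
MST edges: A E, A D, C D, A B; total weight 1+4+6+8 = 19.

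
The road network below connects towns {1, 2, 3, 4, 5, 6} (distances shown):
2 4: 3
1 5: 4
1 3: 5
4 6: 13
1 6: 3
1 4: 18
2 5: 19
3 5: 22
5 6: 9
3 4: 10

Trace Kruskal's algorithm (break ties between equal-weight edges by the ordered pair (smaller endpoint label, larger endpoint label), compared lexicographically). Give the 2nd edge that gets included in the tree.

Sort edges by weight, then run Kruskal:
1 6 (3): add — endpoints in different components.
2 4 (3): add — endpoints in different components.
1 5 (4): add — endpoints in different components.
1 3 (5): add — endpoints in different components.
5 6 (9): skip — 5 and 6 already connected.
3 4 (10): add — endpoints in different components.
The 2nd edge added is 2 4.

2-4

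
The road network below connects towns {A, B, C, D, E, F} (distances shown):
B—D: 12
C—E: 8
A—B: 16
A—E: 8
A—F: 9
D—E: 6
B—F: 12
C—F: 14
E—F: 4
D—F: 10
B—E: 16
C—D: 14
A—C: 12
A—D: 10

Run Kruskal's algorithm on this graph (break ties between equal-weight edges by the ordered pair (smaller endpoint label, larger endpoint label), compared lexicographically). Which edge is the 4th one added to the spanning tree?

C-E

Kruskal's algorithm — process edges by increasing weight (ties by edge label):
E—F (4): add — endpoints in different components.
D—E (6): add — endpoints in different components.
A—E (8): add — endpoints in different components.
C—E (8): add — endpoints in different components.
A—F (9): skip — A and F already connected.
A—D (10): skip — A and D already connected.
D—F (10): skip — D and F already connected.
A—C (12): skip — A and C already connected.
B—D (12): add — endpoints in different components.
The 4th edge added is C—E.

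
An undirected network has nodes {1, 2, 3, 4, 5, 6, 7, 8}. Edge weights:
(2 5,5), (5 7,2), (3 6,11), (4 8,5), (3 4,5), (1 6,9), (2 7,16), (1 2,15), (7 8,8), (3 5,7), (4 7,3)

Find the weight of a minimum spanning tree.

Kruskal: consider edges lightest-first.
5 7 (2): add — endpoints in different components.
4 7 (3): add — endpoints in different components.
2 5 (5): add — endpoints in different components.
3 4 (5): add — endpoints in different components.
4 8 (5): add — endpoints in different components.
3 5 (7): skip — 3 and 5 already connected.
7 8 (8): skip — 7 and 8 already connected.
1 6 (9): add — endpoints in different components.
3 6 (11): add — endpoints in different components.
MST edges: 5 7, 4 7, 2 5, 3 4, 4 8, 1 6, 3 6; total weight 2+3+5+5+5+9+11 = 40.

40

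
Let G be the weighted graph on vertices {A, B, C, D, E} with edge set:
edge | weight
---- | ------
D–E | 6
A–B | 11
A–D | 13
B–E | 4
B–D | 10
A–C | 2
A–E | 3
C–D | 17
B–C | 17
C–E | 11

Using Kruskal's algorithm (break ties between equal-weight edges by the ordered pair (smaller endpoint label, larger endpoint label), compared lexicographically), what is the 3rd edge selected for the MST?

B-E

Kruskal's algorithm — process edges by increasing weight (ties by edge label):
A–C (2): add — endpoints in different components.
A–E (3): add — endpoints in different components.
B–E (4): add — endpoints in different components.
D–E (6): add — endpoints in different components.
The 3rd edge added is B–E.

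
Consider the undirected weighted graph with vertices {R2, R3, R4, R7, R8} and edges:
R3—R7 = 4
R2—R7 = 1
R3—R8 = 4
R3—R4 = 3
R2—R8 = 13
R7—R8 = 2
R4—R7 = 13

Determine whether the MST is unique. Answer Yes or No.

No

Kruskal's algorithm — process edges by increasing weight (ties by edge label):
R2—R7 (1): add. Components now {R4} {R2,R7} {R8} {R3}
R7—R8 (2): add. Components now {R4} {R2,R7,R8} {R3}
R3—R4 (3): add. Components now {R3,R4} {R2,R7,R8}
R3—R7 (4): add. Components now {R2,R3,R4,R7,R8}
Non-tree edge R3—R8 has weight 4, equal to the heaviest edge on its tree cycle — swapping gives another MST of the same weight. Not unique.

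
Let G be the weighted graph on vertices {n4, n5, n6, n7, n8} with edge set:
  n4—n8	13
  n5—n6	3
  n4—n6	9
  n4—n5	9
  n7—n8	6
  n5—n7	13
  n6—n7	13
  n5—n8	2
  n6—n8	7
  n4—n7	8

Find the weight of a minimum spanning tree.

Grow the tree from n4 using Prim:
Step 1: cheapest edge leaving the tree is n4—n7 (8); add n7.
Step 2: cheapest edge leaving the tree is n7—n8 (6); add n8.
Step 3: cheapest edge leaving the tree is n5—n8 (2); add n5.
Step 4: cheapest edge leaving the tree is n5—n6 (3); add n6.
MST edges: n4—n7, n7—n8, n5—n8, n5—n6; total weight 8+6+2+3 = 19.

19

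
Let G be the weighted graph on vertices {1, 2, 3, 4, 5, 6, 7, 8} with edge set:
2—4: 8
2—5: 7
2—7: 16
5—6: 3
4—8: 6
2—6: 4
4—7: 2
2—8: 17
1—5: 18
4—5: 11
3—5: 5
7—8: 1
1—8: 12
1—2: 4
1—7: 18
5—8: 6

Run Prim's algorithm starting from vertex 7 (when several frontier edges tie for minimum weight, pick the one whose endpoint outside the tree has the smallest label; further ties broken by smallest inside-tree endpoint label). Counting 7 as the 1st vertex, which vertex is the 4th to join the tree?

5

Prim, starting at 7.
Step 1: cheapest edge leaving the tree is 7—8 (1); add 8.
Step 2: cheapest edge leaving the tree is 4—7 (2); add 4.
Step 3: cheapest edge leaving the tree is 5—8 (6); add 5.
Step 4: cheapest edge leaving the tree is 5—6 (3); add 6.
Step 5: cheapest edge leaving the tree is 2—6 (4); add 2.
Step 6: cheapest edge leaving the tree is 1—2 (4); add 1.
Step 7: cheapest edge leaving the tree is 3—5 (5); add 3.
Vertex order: 7, 8, 4, 5, 6, 2, 1, 3. The 4th vertex is 5.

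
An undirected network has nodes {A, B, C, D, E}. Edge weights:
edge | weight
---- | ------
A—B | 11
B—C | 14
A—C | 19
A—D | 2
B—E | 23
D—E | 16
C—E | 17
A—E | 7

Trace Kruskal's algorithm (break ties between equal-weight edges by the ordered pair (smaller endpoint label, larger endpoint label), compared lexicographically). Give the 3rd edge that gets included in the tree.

Kruskal's algorithm — process edges by increasing weight (ties by edge label):
A—D (2): add — endpoints in different components.
A—E (7): add — endpoints in different components.
A—B (11): add — endpoints in different components.
B—C (14): add — endpoints in different components.
The 3rd edge added is A—B.

A-B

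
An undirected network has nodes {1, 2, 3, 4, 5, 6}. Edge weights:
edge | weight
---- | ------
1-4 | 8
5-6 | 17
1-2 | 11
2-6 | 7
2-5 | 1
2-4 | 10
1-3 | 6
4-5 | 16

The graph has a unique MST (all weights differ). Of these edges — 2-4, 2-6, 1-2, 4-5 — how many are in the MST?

Kruskal's algorithm — process edges by increasing weight (ties by edge label):
2-5 (1): add — endpoints in different components.
1-3 (6): add — endpoints in different components.
2-6 (7): add — endpoints in different components.
1-4 (8): add — endpoints in different components.
2-4 (10): add — endpoints in different components.
MST edge set: {2-5, 1-3, 2-6, 1-4, 2-4}.
Of the listed edges, {2-4, 2-6} are in the MST → 2.

2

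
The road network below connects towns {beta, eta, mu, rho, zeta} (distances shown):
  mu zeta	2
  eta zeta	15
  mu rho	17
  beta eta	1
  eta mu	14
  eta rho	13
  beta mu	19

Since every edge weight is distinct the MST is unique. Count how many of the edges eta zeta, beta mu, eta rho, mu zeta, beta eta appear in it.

3

Kruskal: consider edges lightest-first.
beta eta (1): add — endpoints in different components.
mu zeta (2): add — endpoints in different components.
eta rho (13): add — endpoints in different components.
eta mu (14): add — endpoints in different components.
MST edge set: {beta eta, mu zeta, eta rho, eta mu}.
Of the listed edges, {eta rho, mu zeta, beta eta} are in the MST → 3.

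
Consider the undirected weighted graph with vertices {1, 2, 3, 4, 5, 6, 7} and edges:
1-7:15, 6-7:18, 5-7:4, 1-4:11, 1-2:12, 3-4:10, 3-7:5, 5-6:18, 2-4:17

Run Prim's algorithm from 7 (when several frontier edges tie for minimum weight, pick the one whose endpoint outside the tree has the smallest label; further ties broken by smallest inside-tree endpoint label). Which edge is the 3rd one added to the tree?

Prim's algorithm from 7:
Step 1: cheapest edge leaving the tree is 5-7 (4); add 5.
Step 2: cheapest edge leaving the tree is 3-7 (5); add 3.
Step 3: cheapest edge leaving the tree is 3-4 (10); add 4.
Step 4: cheapest edge leaving the tree is 1-4 (11); add 1.
Step 5: cheapest edge leaving the tree is 1-2 (12); add 2.
Step 6: cheapest edge leaving the tree is 5-6 (18); add 6.
The 3rd edge added is 3-4.

3-4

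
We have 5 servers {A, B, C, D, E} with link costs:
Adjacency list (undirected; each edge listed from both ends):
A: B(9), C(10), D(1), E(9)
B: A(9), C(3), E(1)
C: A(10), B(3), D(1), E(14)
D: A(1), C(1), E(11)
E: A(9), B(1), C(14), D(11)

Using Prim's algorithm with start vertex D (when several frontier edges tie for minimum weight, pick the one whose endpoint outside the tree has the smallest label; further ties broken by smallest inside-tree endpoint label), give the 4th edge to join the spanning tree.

Prim, starting at D.
Step 1: cheapest edge leaving the tree is A-D (1); add A.
Step 2: cheapest edge leaving the tree is C-D (1); add C.
Step 3: cheapest edge leaving the tree is B-C (3); add B.
Step 4: cheapest edge leaving the tree is B-E (1); add E.
The 4th edge added is B-E.

B-E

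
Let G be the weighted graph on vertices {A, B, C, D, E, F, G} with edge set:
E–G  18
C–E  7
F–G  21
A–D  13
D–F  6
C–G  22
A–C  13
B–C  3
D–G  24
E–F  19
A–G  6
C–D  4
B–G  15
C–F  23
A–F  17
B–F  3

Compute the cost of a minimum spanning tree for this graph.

36

Kruskal's algorithm — process edges by increasing weight (ties by edge label):
B–C (3): add — endpoints in different components.
B–F (3): add — endpoints in different components.
C–D (4): add — endpoints in different components.
A–G (6): add — endpoints in different components.
D–F (6): skip — D and F already connected.
C–E (7): add — endpoints in different components.
A–C (13): add — endpoints in different components.
MST edges: B–C, B–F, C–D, A–G, C–E, A–C; total weight 3+3+4+6+7+13 = 36.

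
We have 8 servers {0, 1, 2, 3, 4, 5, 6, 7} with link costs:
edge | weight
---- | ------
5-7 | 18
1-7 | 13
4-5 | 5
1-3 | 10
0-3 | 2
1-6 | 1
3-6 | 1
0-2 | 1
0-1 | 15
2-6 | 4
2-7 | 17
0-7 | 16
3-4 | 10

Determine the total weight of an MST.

Prim's algorithm from 0:
Step 1: frontier [0-2 1, 0-3 2, 0-1 15, 0-7 16] → take 0-2 (1); add 2.
Step 2: frontier [0-3 2, 0-1 15, 0-7 16, 2-6 4, 2-7 17] → take 0-3 (2); add 3.
Step 3: frontier [0-1 15, 0-7 16, 2-6 4, 2-7 17, 3-6 1, 1-3 10, 3-4 10] → take 3-6 (1); add 6.
Step 4: frontier [0-1 15, 0-7 16, 2-7 17, 1-3 10, 3-4 10, 1-6 1] → take 1-6 (1); add 1.
Step 5: frontier [0-7 16, 1-7 13, 2-7 17, 3-4 10] → take 3-4 (10); add 4.
Step 6: frontier [0-7 16, 1-7 13, 2-7 17, 4-5 5] → take 4-5 (5); add 5.
Step 7: frontier [0-7 16, 1-7 13, 2-7 17, 5-7 18] → take 1-7 (13); add 7.
MST edges: 0-2, 0-3, 3-6, 1-6, 3-4, 4-5, 1-7; total weight 1+2+1+1+10+5+13 = 33.

33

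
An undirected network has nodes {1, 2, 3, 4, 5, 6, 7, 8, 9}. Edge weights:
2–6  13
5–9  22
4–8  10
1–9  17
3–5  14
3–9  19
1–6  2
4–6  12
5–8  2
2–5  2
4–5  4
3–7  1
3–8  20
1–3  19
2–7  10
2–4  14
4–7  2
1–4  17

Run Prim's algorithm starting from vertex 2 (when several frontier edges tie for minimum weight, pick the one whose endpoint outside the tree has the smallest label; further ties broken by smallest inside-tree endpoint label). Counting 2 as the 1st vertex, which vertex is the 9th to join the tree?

Grow the tree from 2 using Prim:
Step 1: cheapest edge leaving the tree is 2–5 (2); add 5.
Step 2: cheapest edge leaving the tree is 5–8 (2); add 8.
Step 3: cheapest edge leaving the tree is 4–5 (4); add 4.
Step 4: cheapest edge leaving the tree is 4–7 (2); add 7.
Step 5: cheapest edge leaving the tree is 3–7 (1); add 3.
Step 6: cheapest edge leaving the tree is 4–6 (12); add 6.
Step 7: cheapest edge leaving the tree is 1–6 (2); add 1.
Step 8: cheapest edge leaving the tree is 1–9 (17); add 9.
Vertex order: 2, 5, 8, 4, 7, 3, 6, 1, 9. The 9th vertex is 9.

9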